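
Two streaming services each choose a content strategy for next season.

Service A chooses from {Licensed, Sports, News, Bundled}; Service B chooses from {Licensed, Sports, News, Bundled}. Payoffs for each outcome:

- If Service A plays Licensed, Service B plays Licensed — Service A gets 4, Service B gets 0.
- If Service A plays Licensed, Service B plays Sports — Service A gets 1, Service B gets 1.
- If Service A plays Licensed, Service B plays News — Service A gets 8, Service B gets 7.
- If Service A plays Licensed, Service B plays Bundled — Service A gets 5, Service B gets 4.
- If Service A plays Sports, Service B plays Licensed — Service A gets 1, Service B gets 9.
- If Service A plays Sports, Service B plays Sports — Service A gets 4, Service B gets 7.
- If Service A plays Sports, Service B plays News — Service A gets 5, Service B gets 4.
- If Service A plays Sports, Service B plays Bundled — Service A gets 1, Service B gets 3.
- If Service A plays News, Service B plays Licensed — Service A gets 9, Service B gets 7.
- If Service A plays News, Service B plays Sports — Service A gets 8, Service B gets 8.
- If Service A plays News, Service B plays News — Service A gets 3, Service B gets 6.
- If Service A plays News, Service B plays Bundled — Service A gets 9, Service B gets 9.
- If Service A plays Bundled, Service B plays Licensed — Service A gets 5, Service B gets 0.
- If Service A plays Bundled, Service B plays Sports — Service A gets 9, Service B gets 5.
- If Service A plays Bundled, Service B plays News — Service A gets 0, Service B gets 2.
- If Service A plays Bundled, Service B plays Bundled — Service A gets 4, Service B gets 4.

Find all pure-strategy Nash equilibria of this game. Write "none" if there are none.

(Licensed, News); (News, Bundled); (Bundled, Sports)

Mark each player's best response to every combination of opponents' strategies; a profile where every player is best-responding is a pure Nash equilibrium.
Service A against Licensed: payoffs 4, 1, 9, 5 → best response News.
Service A against Sports: payoffs 1, 4, 8, 9 → best response Bundled.
Service A against News: payoffs 8, 5, 3, 0 → best response Licensed.
Service A against Bundled: payoffs 5, 1, 9, 4 → best response News.
Service B against Licensed: payoffs 0, 1, 7, 4 → best response News.
Service B against Sports: payoffs 9, 7, 4, 3 → best response Licensed.
Service B against News: payoffs 7, 8, 6, 9 → best response Bundled.
Service B against Bundled: payoffs 0, 5, 2, 4 → best response Sports.
Mutual best responses: (Licensed, News); (News, Bundled); (Bundled, Sports).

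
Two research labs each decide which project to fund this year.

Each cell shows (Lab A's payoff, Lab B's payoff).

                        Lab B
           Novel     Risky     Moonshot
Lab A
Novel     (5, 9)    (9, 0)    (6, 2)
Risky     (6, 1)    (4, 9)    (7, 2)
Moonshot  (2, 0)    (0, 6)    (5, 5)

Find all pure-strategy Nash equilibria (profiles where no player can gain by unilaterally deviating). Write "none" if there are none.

For each strategy profile, look for a profitable unilateral deviation.
(Novel, Novel): Lab A can switch to Risky (5 → 6). Not NE.
(Novel, Risky): Lab B can switch to Novel (0 → 9). Not NE.
(Novel, Moonshot): Lab A can switch to Risky (6 → 7). Not NE.
(Risky, Novel): Lab B can switch to Risky (1 → 9). Not NE.
(Risky, Risky): Lab A can switch to Novel (4 → 9). Not NE.
(Risky, Moonshot): Lab B can switch to Risky (2 → 9). Not NE.
(The remaining 3 profiles each have a profitable deviation by the same check.)

none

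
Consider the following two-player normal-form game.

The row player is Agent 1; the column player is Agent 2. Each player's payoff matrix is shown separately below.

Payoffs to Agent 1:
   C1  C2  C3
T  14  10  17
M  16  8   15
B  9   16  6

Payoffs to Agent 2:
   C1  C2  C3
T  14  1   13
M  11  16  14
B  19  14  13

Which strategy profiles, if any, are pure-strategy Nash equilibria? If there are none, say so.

none

(T, C1): Agent 1 can switch to M (14 → 16). Not NE.
(T, C2): Agent 1 can switch to B (10 → 16). Not NE.
(T, C3): Agent 2 can switch to C1 (13 → 14). Not NE.
(M, C1): Agent 2 can switch to C2 (11 → 16). Not NE.
(M, C2): Agent 1 can switch to T (8 → 10). Not NE.
(M, C3): Agent 1 can switch to T (15 → 17). Not NE.
(B, C1): Agent 1 can switch to T (9 → 14). Not NE.
(B, C2): Agent 2 can switch to C1 (14 → 19). Not NE.
(B, C3): Agent 1 can switch to T (6 → 17). Not NE.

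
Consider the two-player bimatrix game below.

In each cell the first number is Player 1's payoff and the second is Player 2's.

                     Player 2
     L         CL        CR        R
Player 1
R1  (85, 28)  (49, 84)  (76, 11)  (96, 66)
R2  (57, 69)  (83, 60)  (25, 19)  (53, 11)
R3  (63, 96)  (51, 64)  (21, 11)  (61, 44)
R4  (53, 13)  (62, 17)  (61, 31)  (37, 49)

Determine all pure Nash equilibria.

For each strategy profile, look for a profitable unilateral deviation.
(R1, L): Player 2 can switch to CL (28 → 84). Not NE.
(R1, CL): Player 1 can switch to R2 (49 → 83). Not NE.
(R1, CR): Player 2 can switch to L (11 → 28). Not NE.
(R1, R): Player 2 can switch to CL (66 → 84). Not NE.
(R2, L): Player 1 can switch to R1 (57 → 85). Not NE.
(R2, CL): Player 2 can switch to L (60 → 69). Not NE.
(R2, CR): Player 1 can switch to R1 (25 → 76). Not NE.
(R2, R): Player 1 can switch to R1 (53 → 96). Not NE.
(R3, L): Player 1 can switch to R1 (63 → 85). Not NE.
(R3, CL): Player 1 can switch to R2 (51 → 83). Not NE.
(The remaining 6 profiles each have a profitable deviation by the same check.)

none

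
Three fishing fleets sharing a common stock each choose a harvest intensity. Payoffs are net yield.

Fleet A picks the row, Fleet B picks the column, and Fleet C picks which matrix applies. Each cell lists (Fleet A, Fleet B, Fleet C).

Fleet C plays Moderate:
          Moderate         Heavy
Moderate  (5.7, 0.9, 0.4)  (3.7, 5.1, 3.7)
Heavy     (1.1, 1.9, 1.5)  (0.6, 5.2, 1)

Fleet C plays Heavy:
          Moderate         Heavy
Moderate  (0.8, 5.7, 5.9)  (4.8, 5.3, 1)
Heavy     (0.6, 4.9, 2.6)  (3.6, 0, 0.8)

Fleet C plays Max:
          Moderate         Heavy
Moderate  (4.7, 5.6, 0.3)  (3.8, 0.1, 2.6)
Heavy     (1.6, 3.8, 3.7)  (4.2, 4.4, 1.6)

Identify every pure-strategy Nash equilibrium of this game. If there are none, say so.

Check each profile: it is a Nash equilibrium iff no player can strictly gain by switching unilaterally.
(Moderate, Moderate, Moderate): Fleet B can switch to Heavy (0.9 → 5.1). Not NE.
(Moderate, Moderate, Heavy): Fleet A gets 0.8, best alternative 0.6; Fleet B gets 5.7, best alternative 5.3; Fleet C gets 5.9, best alternative 0.4. No profitable deviation — NE.
(Moderate, Moderate, Max): Fleet C can switch to Moderate (0.3 → 0.4). Not NE.
(Moderate, Heavy, Moderate): Fleet A gets 3.7, best alternative 0.6; Fleet B gets 5.1, best alternative 0.9; Fleet C gets 3.7, best alternative 2.6. No profitable deviation — NE.
(Moderate, Heavy, Heavy): Fleet B can switch to Moderate (5.3 → 5.7). Not NE.
(Moderate, Heavy, Max): Fleet A can switch to Heavy (3.8 → 4.2). Not NE.
(Heavy, Moderate, Moderate): Fleet A can switch to Moderate (1.1 → 5.7). Not NE.
(Heavy, Moderate, Heavy): Fleet A can switch to Moderate (0.6 → 0.8). Not NE.
(Heavy, Moderate, Max): Fleet A can switch to Moderate (1.6 → 4.7). Not NE.
(Heavy, Heavy, Moderate): Fleet A can switch to Moderate (0.6 → 3.7). Not NE.
(Heavy, Heavy, Heavy): Fleet A can switch to Moderate (3.6 → 4.8). Not NE.
(Heavy, Heavy, Max): Fleet A gets 4.2, best alternative 3.8; Fleet B gets 4.4, best alternative 3.8; Fleet C gets 1.6, best alternative 1. No profitable deviation — NE.

Pure-strategy Nash equilibria: (Moderate, Moderate, Heavy); (Moderate, Heavy, Moderate); (Heavy, Heavy, Max)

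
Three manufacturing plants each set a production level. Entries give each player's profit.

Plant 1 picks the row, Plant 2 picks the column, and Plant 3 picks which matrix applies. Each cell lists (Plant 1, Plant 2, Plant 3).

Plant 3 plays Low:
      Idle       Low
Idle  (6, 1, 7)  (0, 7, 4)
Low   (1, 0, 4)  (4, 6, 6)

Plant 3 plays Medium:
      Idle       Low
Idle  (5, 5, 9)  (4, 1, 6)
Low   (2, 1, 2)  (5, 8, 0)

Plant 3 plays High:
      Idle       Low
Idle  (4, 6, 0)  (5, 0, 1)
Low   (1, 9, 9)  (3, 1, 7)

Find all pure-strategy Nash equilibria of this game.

(Idle, Idle, Medium)

Mark each player's best response to every combination of opponents' strategies; a profile where every player is best-responding is a pure Nash equilibrium.
Plant 1 against (Idle, Low): payoffs 6, 1 → best response Idle.
Plant 1 against (Idle, Medium): payoffs 5, 2 → best response Idle.
Plant 1 against (Idle, High): payoffs 4, 1 → best response Idle.
Plant 1 against (Low, Low): payoffs 0, 4 → best response Low.
Plant 1 against (Low, Medium): payoffs 4, 5 → best response Low.
Plant 1 against (Low, High): payoffs 5, 3 → best response Idle.
Plant 2 against (Idle, Low): payoffs 1, 7 → best response Low.
Plant 2 against (Idle, Medium): payoffs 5, 1 → best response Idle.
Plant 2 against (Idle, High): payoffs 6, 0 → best response Idle.
Plant 2 against (Low, Low): payoffs 0, 6 → best response Low.
Plant 2 against (Low, Medium): payoffs 1, 8 → best response Low.
Plant 2 against (Low, High): payoffs 9, 1 → best response Idle.
Plant 3 against (Idle, Idle): payoffs 7, 9, 0 → best response Medium.
Plant 3 against (Idle, Low): payoffs 4, 6, 1 → best response Medium.
Plant 3 against (Low, Idle): payoffs 4, 2, 9 → best response High.
Plant 3 against (Low, Low): payoffs 6, 0, 7 → best response High.
Mutual best responses: (Idle, Idle, Medium).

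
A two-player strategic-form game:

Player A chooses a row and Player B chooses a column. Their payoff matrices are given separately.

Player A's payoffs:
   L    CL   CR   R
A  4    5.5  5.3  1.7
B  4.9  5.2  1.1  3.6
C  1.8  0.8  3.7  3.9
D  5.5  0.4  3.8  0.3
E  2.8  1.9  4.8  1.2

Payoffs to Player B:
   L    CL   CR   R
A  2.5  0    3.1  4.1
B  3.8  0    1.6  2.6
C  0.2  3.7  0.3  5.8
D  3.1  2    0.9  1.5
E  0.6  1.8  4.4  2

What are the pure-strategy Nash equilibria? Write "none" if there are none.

Pure-strategy Nash equilibria: (C, R); (D, L)

For each strategy profile, look for a profitable unilateral deviation.
(A, L): Player A can switch to B (4 → 4.9). Not NE.
(A, CL): Player B can switch to L (0 → 2.5). Not NE.
(A, CR): Player B can switch to R (3.1 → 4.1). Not NE.
(A, R): Player A can switch to B (1.7 → 3.6). Not NE.
(B, L): Player A can switch to D (4.9 → 5.5). Not NE.
(B, CL): Player A can switch to A (5.2 → 5.5). Not NE.
(B, CR): Player A can switch to A (1.1 → 5.3). Not NE.
(B, R): Player A can switch to C (3.6 → 3.9). Not NE.
(C, R): Player A gets 3.9, best alternative 3.6; Player B gets 5.8, best alternative 3.7. No profitable deviation — NE.
(D, L): Player A gets 5.5, best alternative 4.9; Player B gets 3.1, best alternative 2. No profitable deviation — NE.
(The remaining 10 profiles each have a profitable deviation by the same check.)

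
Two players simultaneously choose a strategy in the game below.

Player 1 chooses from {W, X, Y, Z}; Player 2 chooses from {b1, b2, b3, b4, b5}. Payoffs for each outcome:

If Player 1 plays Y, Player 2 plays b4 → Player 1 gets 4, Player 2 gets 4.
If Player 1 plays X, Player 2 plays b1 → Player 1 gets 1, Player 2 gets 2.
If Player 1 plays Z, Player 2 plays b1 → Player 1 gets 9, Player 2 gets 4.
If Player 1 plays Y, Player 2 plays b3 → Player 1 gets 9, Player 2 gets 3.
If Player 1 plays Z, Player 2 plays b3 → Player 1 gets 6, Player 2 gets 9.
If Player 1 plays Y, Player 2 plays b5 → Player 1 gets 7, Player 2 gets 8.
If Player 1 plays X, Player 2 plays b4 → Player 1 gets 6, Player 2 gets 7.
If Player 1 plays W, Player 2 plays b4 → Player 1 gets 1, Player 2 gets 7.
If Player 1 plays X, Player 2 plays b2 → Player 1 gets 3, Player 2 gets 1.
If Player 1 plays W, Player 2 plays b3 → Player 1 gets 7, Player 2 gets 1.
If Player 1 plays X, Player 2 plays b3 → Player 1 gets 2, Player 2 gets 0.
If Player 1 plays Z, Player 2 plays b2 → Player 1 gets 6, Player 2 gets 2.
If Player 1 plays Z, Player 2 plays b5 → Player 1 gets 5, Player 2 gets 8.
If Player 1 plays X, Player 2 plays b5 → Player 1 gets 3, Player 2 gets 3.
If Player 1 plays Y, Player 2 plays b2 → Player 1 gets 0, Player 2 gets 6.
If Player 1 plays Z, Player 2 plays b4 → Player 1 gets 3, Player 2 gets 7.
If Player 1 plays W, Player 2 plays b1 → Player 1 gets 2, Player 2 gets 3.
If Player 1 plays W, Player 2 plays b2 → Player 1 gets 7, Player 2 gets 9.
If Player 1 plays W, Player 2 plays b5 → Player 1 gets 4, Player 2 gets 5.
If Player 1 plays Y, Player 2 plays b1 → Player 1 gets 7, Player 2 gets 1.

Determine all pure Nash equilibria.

(W, b1): Player 1 can switch to Y (2 → 7). Not NE.
(W, b2): Player 1 gets 7, best alternative 6; Player 2 gets 9, best alternative 7. No profitable deviation — NE.
(W, b3): Player 1 can switch to Y (7 → 9). Not NE.
(W, b4): Player 1 can switch to X (1 → 6). Not NE.
(W, b5): Player 1 can switch to Y (4 → 7). Not NE.
(X, b1): Player 1 can switch to W (1 → 2). Not NE.
(X, b2): Player 1 can switch to W (3 → 7). Not NE.
(X, b3): Player 1 can switch to W (2 → 7). Not NE.
(X, b4): Player 1 gets 6, best alternative 4; Player 2 gets 7, best alternative 3. No profitable deviation — NE.
(X, b5): Player 1 can switch to W (3 → 4). Not NE.
(Y, b1): Player 1 can switch to Z (7 → 9). Not NE.
(Y, b2): Player 1 can switch to W (0 → 7). Not NE.
(Y, b3): Player 2 can switch to b2 (3 → 6). Not NE.
(Y, b4): Player 1 can switch to X (4 → 6). Not NE.
(Y, b5): Player 1 gets 7, best alternative 5; Player 2 gets 8, best alternative 6. No profitable deviation — NE.
(The remaining 5 profiles each have a profitable deviation by the same check.)

Pure-strategy Nash equilibria: (W, b2); (X, b4); (Y, b5)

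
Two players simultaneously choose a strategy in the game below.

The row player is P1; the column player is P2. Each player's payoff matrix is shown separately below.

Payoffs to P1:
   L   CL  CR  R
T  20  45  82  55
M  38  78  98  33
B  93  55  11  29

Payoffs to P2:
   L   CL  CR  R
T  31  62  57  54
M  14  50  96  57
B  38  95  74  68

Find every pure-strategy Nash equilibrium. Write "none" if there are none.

Mark each player's best response to every combination of opponents' strategies; a profile where every player is best-responding is a pure Nash equilibrium.
P1 against L: payoffs 20, 38, 93 → best response B.
P1 against CL: payoffs 45, 78, 55 → best response M.
P1 against CR: payoffs 82, 98, 11 → best response M.
P1 against R: payoffs 55, 33, 29 → best response T.
P2 against T: payoffs 31, 62, 57, 54 → best response CL.
P2 against M: payoffs 14, 50, 96, 57 → best response CR.
P2 against B: payoffs 38, 95, 74, 68 → best response CL.
Mutual best responses: (M, CR).

(M, CR)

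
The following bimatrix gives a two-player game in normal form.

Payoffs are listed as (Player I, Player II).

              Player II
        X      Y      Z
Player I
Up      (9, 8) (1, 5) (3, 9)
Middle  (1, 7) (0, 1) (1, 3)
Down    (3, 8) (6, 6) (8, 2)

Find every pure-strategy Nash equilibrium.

Mark each player's best response to every combination of opponents' strategies; a profile where every player is best-responding is a pure Nash equilibrium.
Player I against X: payoffs 9, 1, 3 → best response Up.
Player I against Y: payoffs 1, 0, 6 → best response Down.
Player I against Z: payoffs 3, 1, 8 → best response Down.
Player II against Up: payoffs 8, 5, 9 → best response Z.
Player II against Middle: payoffs 7, 1, 3 → best response X.
Player II against Down: payoffs 8, 6, 2 → best response X.
No profile is a mutual best response for all players.

There is no pure-strategy Nash equilibrium.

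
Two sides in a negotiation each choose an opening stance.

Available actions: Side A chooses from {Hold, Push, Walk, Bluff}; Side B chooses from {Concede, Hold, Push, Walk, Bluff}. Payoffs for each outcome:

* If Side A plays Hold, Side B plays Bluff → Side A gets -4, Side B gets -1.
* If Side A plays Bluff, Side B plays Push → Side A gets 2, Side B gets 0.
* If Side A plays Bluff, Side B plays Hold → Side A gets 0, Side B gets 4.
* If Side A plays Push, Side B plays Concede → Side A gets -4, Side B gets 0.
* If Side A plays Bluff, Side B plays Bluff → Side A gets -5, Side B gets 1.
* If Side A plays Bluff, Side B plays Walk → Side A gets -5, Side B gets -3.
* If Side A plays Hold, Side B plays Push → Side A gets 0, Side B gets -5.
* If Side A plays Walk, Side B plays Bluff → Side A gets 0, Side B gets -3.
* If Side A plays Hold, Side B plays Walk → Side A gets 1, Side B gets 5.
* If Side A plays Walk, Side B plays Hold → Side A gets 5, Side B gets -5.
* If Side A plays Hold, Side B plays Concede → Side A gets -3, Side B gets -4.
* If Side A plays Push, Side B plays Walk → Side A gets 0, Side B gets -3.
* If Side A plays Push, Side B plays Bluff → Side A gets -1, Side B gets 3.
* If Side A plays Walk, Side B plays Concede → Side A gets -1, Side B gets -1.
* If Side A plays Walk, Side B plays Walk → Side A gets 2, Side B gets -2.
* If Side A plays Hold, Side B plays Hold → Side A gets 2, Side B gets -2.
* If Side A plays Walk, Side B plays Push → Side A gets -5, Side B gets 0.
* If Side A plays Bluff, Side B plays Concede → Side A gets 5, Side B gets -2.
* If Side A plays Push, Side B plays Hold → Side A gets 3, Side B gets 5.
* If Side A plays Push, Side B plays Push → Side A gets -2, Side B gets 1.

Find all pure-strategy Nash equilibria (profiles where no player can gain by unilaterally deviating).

Mark each player's best response to every combination of opponents' strategies; a profile where every player is best-responding is a pure Nash equilibrium.
Side A against Concede: payoffs -3, -4, -1, 5 → best response Bluff.
Side A against Hold: payoffs 2, 3, 5, 0 → best response Walk.
Side A against Push: payoffs 0, -2, -5, 2 → best response Bluff.
Side A against Walk: payoffs 1, 0, 2, -5 → best response Walk.
Side A against Bluff: payoffs -4, -1, 0, -5 → best response Walk.
Side B against Hold: payoffs -4, -2, -5, 5, -1 → best response Walk.
Side B against Push: payoffs 0, 5, 1, -3, 3 → best response Hold.
Side B against Walk: payoffs -1, -5, 0, -2, -3 → best response Push.
Side B against Bluff: payoffs -2, 4, 0, -3, 1 → best response Hold.
No profile is a mutual best response for all players.

none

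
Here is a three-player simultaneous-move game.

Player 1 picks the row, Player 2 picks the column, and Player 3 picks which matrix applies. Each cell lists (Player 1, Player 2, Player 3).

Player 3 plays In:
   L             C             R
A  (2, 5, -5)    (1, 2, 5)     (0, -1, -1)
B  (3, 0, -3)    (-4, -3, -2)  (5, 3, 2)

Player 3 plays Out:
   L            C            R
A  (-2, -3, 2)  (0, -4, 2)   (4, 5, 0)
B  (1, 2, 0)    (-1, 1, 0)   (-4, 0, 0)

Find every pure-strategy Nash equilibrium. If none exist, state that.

Player 1 against (L, In): payoffs 2, 3 → best response B.
Player 1 against (L, Out): payoffs -2, 1 → best response B.
Player 1 against (C, In): payoffs 1, -4 → best response A.
Player 1 against (C, Out): payoffs 0, -1 → best response A.
Player 1 against (R, In): payoffs 0, 5 → best response B.
Player 1 against (R, Out): payoffs 4, -4 → best response A.
Player 2 against (A, In): payoffs 5, 2, -1 → best response L.
Player 2 against (A, Out): payoffs -3, -4, 5 → best response R.
Player 2 against (B, In): payoffs 0, -3, 3 → best response R.
Player 2 against (B, Out): payoffs 2, 1, 0 → best response L.
Player 3 against (A, L): payoffs -5, 2 → best response Out.
Player 3 against (A, C): payoffs 5, 2 → best response In.
Player 3 against (A, R): payoffs -1, 0 → best response Out.
Player 3 against (B, L): payoffs -3, 0 → best response Out.
Player 3 against (B, C): payoffs -2, 0 → best response Out.
Player 3 against (B, R): payoffs 2, 0 → best response In.
Mutual best responses: (A, R, Out); (B, L, Out); (B, R, In).

The pure Nash equilibria are (A, R, Out) and (B, L, Out) and (B, R, In).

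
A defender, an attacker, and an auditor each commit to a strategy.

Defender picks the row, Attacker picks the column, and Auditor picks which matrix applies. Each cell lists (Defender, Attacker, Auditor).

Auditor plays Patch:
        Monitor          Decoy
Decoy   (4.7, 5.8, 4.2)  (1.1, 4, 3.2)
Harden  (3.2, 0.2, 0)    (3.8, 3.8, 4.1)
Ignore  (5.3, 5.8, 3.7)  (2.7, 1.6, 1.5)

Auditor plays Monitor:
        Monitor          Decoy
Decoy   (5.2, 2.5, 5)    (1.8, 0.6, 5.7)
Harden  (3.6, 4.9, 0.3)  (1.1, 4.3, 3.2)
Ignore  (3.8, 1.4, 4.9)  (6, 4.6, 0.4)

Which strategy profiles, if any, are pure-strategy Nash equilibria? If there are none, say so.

(Decoy, Monitor, Monitor); (Harden, Decoy, Patch)

(Decoy, Monitor, Patch): Defender can switch to Ignore (4.7 → 5.3). Not NE.
(Decoy, Monitor, Monitor): Defender gets 5.2, best alternative 3.8; Attacker gets 2.5, best alternative 0.6; Auditor gets 5, best alternative 4.2. No profitable deviation — NE.
(Decoy, Decoy, Patch): Defender can switch to Harden (1.1 → 3.8). Not NE.
(Decoy, Decoy, Monitor): Defender can switch to Ignore (1.8 → 6). Not NE.
(Harden, Monitor, Patch): Defender can switch to Decoy (3.2 → 4.7). Not NE.
(Harden, Monitor, Monitor): Defender can switch to Decoy (3.6 → 5.2). Not NE.
(Harden, Decoy, Patch): Defender gets 3.8, best alternative 2.7; Attacker gets 3.8, best alternative 0.2; Auditor gets 4.1, best alternative 3.2. No profitable deviation — NE.
(Harden, Decoy, Monitor): Defender can switch to Decoy (1.1 → 1.8). Not NE.
(The remaining 4 profiles each have a profitable deviation by the same check.)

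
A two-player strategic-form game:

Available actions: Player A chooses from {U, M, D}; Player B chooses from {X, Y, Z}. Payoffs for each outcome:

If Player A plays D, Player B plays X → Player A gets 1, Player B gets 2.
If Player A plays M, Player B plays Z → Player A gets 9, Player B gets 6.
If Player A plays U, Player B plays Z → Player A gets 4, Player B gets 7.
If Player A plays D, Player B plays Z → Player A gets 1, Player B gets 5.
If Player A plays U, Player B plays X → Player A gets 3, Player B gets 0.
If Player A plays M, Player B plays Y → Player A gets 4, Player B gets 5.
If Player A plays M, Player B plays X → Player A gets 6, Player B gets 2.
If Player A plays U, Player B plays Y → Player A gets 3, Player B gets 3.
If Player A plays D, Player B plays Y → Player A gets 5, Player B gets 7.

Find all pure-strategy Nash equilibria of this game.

The pure Nash equilibria are (M, Z), (D, Y).

For each player, find the best response to each opponent profile; mutual best responses are the pure NE.
Player A against X: payoffs 3, 6, 1 → best response M.
Player A against Y: payoffs 3, 4, 5 → best response D.
Player A against Z: payoffs 4, 9, 1 → best response M.
Player B against U: payoffs 0, 3, 7 → best response Z.
Player B against M: payoffs 2, 5, 6 → best response Z.
Player B against D: payoffs 2, 7, 5 → best response Y.
Mutual best responses: (M, Z); (D, Y).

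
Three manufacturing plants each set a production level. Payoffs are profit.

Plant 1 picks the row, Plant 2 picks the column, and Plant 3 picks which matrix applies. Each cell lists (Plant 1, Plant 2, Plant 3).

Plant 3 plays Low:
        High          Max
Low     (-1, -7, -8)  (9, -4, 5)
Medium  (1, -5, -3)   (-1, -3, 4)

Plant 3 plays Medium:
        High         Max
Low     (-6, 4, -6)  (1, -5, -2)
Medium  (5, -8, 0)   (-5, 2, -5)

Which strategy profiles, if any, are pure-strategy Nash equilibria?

Check each profile: it is a Nash equilibrium iff no player can strictly gain by switching unilaterally.
(Low, High, Low): Plant 1 can switch to Medium (-1 → 1). Not NE.
(Low, High, Medium): Plant 1 can switch to Medium (-6 → 5). Not NE.
(Low, Max, Low): Plant 1 gets 9, best alternative -1; Plant 2 gets -4, best alternative -7; Plant 3 gets 5, best alternative -2. No profitable deviation — NE.
(Low, Max, Medium): Plant 2 can switch to High (-5 → 4). Not NE.
(Medium, High, Low): Plant 2 can switch to Max (-5 → -3). Not NE.
(Medium, High, Medium): Plant 2 can switch to Max (-8 → 2). Not NE.
(Medium, Max, Low): Plant 1 can switch to Low (-1 → 9). Not NE.
(The remaining 1 profile has a profitable deviation by the same check.)

The unique pure-strategy Nash equilibrium is (Low, Max, Low).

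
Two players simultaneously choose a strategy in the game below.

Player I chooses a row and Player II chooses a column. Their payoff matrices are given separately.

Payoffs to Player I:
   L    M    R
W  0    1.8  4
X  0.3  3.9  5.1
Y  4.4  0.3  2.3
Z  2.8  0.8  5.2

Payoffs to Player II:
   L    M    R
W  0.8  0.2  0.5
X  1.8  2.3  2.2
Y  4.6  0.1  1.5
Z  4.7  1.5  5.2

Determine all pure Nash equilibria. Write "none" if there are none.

Pure-strategy Nash equilibria: (X, M); (Y, L); (Z, R)

Player I against L: payoffs 0, 0.3, 4.4, 2.8 → best response Y.
Player I against M: payoffs 1.8, 3.9, 0.3, 0.8 → best response X.
Player I against R: payoffs 4, 5.1, 2.3, 5.2 → best response Z.
Player II against W: payoffs 0.8, 0.2, 0.5 → best response L.
Player II against X: payoffs 1.8, 2.3, 2.2 → best response M.
Player II against Y: payoffs 4.6, 0.1, 1.5 → best response L.
Player II against Z: payoffs 4.7, 1.5, 5.2 → best response R.
Mutual best responses: (X, M); (Y, L); (Z, R).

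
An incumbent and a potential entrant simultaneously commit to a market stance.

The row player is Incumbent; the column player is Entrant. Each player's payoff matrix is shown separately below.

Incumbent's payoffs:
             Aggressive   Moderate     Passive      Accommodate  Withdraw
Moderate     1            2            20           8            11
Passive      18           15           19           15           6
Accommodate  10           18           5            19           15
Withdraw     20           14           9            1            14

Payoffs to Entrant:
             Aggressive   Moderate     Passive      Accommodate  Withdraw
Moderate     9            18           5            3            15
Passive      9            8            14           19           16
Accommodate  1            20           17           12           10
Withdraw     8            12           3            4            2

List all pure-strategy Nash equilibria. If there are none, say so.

Pure NE: (Accommodate, Moderate)

For each strategy profile, look for a profitable unilateral deviation.
(Moderate, Aggressive): Incumbent can switch to Passive (1 → 18). Not NE.
(Moderate, Moderate): Incumbent can switch to Passive (2 → 15). Not NE.
(Moderate, Passive): Entrant can switch to Aggressive (5 → 9). Not NE.
(Moderate, Accommodate): Incumbent can switch to Passive (8 → 15). Not NE.
(Moderate, Withdraw): Incumbent can switch to Accommodate (11 → 15). Not NE.
(Passive, Aggressive): Incumbent can switch to Withdraw (18 → 20). Not NE.
(Passive, Moderate): Incumbent can switch to Accommodate (15 → 18). Not NE.
(Passive, Passive): Incumbent can switch to Moderate (19 → 20). Not NE.
(Accommodate, Moderate): Incumbent gets 18, best alternative 15; Entrant gets 20, best alternative 17. No profitable deviation — NE.
(The remaining 11 profiles each have a profitable deviation by the same check.)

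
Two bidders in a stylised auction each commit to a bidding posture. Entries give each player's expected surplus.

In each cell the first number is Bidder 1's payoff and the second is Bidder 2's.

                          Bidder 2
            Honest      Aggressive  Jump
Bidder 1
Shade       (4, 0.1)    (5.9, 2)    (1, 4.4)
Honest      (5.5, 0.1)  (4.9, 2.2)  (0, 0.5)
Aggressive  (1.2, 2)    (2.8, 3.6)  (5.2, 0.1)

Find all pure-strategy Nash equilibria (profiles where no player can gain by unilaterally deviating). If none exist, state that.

For each strategy profile, look for a profitable unilateral deviation.
(Shade, Honest): Bidder 1 can switch to Honest (4 → 5.5). Not NE.
(Shade, Aggressive): Bidder 2 can switch to Jump (2 → 4.4). Not NE.
(Shade, Jump): Bidder 1 can switch to Aggressive (1 → 5.2). Not NE.
(Honest, Honest): Bidder 2 can switch to Aggressive (0.1 → 2.2). Not NE.
(Honest, Aggressive): Bidder 1 can switch to Shade (4.9 → 5.9). Not NE.
(Honest, Jump): Bidder 1 can switch to Shade (0 → 1). Not NE.
(The remaining 3 profiles each have a profitable deviation by the same check.)

This game has no pure Nash equilibrium.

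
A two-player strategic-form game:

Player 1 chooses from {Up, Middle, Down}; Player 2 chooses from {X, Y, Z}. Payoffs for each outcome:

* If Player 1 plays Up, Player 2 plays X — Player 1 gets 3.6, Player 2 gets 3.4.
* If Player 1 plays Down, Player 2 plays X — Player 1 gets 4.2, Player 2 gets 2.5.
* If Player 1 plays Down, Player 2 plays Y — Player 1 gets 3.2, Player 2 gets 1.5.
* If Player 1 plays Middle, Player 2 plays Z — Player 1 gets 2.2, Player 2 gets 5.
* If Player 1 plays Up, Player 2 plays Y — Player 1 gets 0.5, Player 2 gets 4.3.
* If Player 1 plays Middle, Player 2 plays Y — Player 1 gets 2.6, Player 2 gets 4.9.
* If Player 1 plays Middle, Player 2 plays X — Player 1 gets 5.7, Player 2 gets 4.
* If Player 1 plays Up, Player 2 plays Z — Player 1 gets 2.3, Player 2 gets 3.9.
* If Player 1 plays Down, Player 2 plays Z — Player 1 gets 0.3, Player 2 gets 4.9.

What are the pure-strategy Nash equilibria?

none

Player 1 against X: payoffs 3.6, 5.7, 4.2 → best response Middle.
Player 1 against Y: payoffs 0.5, 2.6, 3.2 → best response Down.
Player 1 against Z: payoffs 2.3, 2.2, 0.3 → best response Up.
Player 2 against Up: payoffs 3.4, 4.3, 3.9 → best response Y.
Player 2 against Middle: payoffs 4, 4.9, 5 → best response Z.
Player 2 against Down: payoffs 2.5, 1.5, 4.9 → best response Z.
No profile is a mutual best response for all players.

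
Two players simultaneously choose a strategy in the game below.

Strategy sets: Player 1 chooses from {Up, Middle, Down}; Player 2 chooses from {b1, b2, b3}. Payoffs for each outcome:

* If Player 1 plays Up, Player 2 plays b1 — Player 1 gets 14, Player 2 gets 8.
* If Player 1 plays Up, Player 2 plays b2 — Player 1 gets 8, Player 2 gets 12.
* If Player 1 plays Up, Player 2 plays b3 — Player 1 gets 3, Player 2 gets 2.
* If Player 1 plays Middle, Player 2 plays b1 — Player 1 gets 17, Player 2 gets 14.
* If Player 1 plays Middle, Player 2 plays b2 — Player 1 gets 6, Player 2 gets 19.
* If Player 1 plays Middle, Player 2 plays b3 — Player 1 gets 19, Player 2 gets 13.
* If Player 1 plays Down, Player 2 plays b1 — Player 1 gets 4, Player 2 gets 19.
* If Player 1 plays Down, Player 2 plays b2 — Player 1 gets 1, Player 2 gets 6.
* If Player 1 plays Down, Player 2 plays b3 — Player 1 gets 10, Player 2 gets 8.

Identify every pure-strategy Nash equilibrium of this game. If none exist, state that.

Pure NE: (Up, b2)

Player 1 against b1: payoffs 14, 17, 4 → best response Middle.
Player 1 against b2: payoffs 8, 6, 1 → best response Up.
Player 1 against b3: payoffs 3, 19, 10 → best response Middle.
Player 2 against Up: payoffs 8, 12, 2 → best response b2.
Player 2 against Middle: payoffs 14, 19, 13 → best response b2.
Player 2 against Down: payoffs 19, 6, 8 → best response b1.
Mutual best responses: (Up, b2).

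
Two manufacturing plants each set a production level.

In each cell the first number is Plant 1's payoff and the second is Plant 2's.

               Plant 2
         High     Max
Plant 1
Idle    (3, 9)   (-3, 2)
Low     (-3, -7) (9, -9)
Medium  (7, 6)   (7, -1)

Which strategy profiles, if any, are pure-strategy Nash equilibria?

(Medium, High)

(Idle, High): Plant 1 can switch to Medium (3 → 7). Not NE.
(Idle, Max): Plant 1 can switch to Low (-3 → 9). Not NE.
(Low, High): Plant 1 can switch to Idle (-3 → 3). Not NE.
(Low, Max): Plant 2 can switch to High (-9 → -7). Not NE.
(Medium, High): Plant 1 gets 7, best alternative 3; Plant 2 gets 6, best alternative -1. No profitable deviation — NE.
(Medium, Max): Plant 1 can switch to Low (7 → 9). Not NE.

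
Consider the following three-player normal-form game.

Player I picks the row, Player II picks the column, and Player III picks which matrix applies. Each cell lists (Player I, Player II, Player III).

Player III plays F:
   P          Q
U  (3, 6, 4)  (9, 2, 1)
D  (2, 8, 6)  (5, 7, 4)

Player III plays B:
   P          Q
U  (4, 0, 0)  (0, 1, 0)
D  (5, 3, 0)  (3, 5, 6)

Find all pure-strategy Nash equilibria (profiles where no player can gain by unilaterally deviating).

The pure Nash equilibria are (U, P, F); (D, Q, B).

(U, P, F): Player I gets 3, best alternative 2; Player II gets 6, best alternative 2; Player III gets 4, best alternative 0. No profitable deviation — NE.
(U, P, B): Player I can switch to D (4 → 5). Not NE.
(U, Q, F): Player II can switch to P (2 → 6). Not NE.
(U, Q, B): Player I can switch to D (0 → 3). Not NE.
(D, P, F): Player I can switch to U (2 → 3). Not NE.
(D, P, B): Player II can switch to Q (3 → 5). Not NE.
(D, Q, F): Player I can switch to U (5 → 9). Not NE.
(D, Q, B): Player I gets 3, best alternative 0; Player II gets 5, best alternative 3; Player III gets 6, best alternative 4. No profitable deviation — NE.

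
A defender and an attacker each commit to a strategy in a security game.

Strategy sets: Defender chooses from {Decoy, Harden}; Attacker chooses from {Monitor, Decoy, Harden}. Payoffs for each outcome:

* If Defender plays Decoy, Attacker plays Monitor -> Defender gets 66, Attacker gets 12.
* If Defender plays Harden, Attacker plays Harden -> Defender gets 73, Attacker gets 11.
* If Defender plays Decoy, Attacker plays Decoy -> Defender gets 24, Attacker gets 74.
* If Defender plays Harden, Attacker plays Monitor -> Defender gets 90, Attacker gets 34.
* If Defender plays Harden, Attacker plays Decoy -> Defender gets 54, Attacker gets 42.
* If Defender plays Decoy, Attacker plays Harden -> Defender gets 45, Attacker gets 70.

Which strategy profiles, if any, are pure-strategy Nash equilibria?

Defender against Monitor: payoffs 66, 90 → best response Harden.
Defender against Decoy: payoffs 24, 54 → best response Harden.
Defender against Harden: payoffs 45, 73 → best response Harden.
Attacker against Decoy: payoffs 12, 74, 70 → best response Decoy.
Attacker against Harden: payoffs 34, 42, 11 → best response Decoy.
Mutual best responses: (Harden, Decoy).

Pure NE: (Harden, Decoy)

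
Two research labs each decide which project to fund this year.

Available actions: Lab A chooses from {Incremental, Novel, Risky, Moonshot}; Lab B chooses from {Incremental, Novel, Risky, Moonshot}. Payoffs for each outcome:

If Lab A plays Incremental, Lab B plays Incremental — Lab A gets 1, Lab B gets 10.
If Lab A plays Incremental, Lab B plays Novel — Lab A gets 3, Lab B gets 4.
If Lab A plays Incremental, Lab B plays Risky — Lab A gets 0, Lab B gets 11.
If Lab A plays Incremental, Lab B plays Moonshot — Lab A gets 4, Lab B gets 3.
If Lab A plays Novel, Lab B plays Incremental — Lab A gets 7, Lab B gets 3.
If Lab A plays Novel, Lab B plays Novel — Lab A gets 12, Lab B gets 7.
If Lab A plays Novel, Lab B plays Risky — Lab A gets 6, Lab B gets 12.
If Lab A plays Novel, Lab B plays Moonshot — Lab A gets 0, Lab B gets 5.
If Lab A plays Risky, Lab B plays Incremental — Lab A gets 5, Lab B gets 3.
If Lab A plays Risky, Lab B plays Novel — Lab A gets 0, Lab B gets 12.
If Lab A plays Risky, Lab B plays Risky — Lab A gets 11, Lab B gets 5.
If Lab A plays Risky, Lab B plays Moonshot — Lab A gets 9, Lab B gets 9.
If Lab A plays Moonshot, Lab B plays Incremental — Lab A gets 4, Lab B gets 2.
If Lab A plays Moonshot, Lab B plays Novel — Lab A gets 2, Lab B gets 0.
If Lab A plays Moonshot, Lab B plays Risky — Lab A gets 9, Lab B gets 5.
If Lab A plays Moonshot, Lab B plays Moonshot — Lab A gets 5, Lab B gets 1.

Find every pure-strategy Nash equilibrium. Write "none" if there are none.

This game has no pure Nash equilibrium.

(Incremental, Incremental): Lab A can switch to Novel (1 → 7). Not NE.
(Incremental, Novel): Lab A can switch to Novel (3 → 12). Not NE.
(Incremental, Risky): Lab A can switch to Novel (0 → 6). Not NE.
(Incremental, Moonshot): Lab A can switch to Risky (4 → 9). Not NE.
(Novel, Incremental): Lab B can switch to Novel (3 → 7). Not NE.
(Novel, Novel): Lab B can switch to Risky (7 → 12). Not NE.
(Novel, Risky): Lab A can switch to Risky (6 → 11). Not NE.
(Novel, Moonshot): Lab A can switch to Incremental (0 → 4). Not NE.
(Risky, Incremental): Lab A can switch to Novel (5 → 7). Not NE.
(Risky, Novel): Lab A can switch to Incremental (0 → 3). Not NE.
(The remaining 6 profiles each have a profitable deviation by the same check.)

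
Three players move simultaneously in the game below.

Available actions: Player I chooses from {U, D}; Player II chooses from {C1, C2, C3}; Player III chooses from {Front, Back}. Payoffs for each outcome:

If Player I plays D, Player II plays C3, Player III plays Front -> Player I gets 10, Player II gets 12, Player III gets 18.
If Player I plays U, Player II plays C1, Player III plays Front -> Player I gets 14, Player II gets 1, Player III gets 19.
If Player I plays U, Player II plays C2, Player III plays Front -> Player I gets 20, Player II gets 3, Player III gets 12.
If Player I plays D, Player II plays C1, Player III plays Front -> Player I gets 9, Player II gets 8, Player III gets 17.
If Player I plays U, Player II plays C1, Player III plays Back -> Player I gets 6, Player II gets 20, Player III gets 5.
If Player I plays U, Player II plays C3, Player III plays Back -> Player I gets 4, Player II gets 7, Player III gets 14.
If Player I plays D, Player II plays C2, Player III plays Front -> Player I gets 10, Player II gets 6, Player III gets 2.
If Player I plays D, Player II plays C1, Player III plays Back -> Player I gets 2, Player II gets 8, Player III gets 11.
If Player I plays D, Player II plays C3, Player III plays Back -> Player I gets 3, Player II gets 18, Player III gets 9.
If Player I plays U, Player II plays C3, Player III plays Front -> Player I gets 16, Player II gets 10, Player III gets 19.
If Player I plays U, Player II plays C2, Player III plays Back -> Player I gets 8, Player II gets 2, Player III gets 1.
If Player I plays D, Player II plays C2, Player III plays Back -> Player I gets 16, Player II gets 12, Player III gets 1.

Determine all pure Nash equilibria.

For each player, find the best response to each opponent profile; mutual best responses are the pure NE.
Player I against (C1, Front): payoffs 14, 9 → best response U.
Player I against (C1, Back): payoffs 6, 2 → best response U.
Player I against (C2, Front): payoffs 20, 10 → best response U.
Player I against (C2, Back): payoffs 8, 16 → best response D.
Player I against (C3, Front): payoffs 16, 10 → best response U.
Player I against (C3, Back): payoffs 4, 3 → best response U.
Player II against (U, Front): payoffs 1, 3, 10 → best response C3.
Player II against (U, Back): payoffs 20, 2, 7 → best response C1.
Player II against (D, Front): payoffs 8, 6, 12 → best response C3.
Player II against (D, Back): payoffs 8, 12, 18 → best response C3.
Player III against (U, C1): payoffs 19, 5 → best response Front.
Player III against (U, C2): payoffs 12, 1 → best response Front.
Player III against (U, C3): payoffs 19, 14 → best response Front.
Player III against (D, C1): payoffs 17, 11 → best response Front.
Player III against (D, C2): payoffs 2, 1 → best response Front.
Player III against (D, C3): payoffs 18, 9 → best response Front.
Mutual best responses: (U, C3, Front).

The unique pure-strategy Nash equilibrium is (U, C3, Front).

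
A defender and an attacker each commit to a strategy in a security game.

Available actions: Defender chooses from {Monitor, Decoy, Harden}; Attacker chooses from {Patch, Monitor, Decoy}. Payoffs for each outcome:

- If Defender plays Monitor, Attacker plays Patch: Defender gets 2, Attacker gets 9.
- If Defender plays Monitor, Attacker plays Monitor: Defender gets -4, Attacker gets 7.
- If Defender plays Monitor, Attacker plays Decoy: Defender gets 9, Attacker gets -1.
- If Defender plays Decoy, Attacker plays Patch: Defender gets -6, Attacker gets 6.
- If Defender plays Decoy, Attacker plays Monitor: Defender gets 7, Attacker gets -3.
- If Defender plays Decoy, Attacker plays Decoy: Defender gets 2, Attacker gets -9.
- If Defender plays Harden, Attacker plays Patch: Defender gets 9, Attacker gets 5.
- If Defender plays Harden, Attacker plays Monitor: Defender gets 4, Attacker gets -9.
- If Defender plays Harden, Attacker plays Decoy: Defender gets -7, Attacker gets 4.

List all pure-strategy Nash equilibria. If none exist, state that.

(Harden, Patch)

For each strategy profile, look for a profitable unilateral deviation.
(Monitor, Patch): Defender can switch to Harden (2 → 9). Not NE.
(Monitor, Monitor): Defender can switch to Decoy (-4 → 7). Not NE.
(Monitor, Decoy): Attacker can switch to Patch (-1 → 9). Not NE.
(Decoy, Patch): Defender can switch to Monitor (-6 → 2). Not NE.
(Decoy, Monitor): Attacker can switch to Patch (-3 → 6). Not NE.
(Decoy, Decoy): Defender can switch to Monitor (2 → 9). Not NE.
(Harden, Patch): Defender gets 9, best alternative 2; Attacker gets 5, best alternative 4. No profitable deviation — NE.
(Harden, Monitor): Defender can switch to Decoy (4 → 7). Not NE.
(Harden, Decoy): Defender can switch to Monitor (-7 → 9). Not NE.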